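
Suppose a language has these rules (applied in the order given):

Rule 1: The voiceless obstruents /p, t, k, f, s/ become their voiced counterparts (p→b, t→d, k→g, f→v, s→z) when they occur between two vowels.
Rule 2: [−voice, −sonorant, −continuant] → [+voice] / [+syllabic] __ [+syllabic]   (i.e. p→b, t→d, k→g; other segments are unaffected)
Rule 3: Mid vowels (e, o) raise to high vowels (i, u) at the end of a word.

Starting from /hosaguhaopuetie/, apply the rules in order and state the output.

hozaguhaobuedii

Rule 1 (intervocalic voicing): /s/ is a voiceless obstruent between vowels /o/ and /a/, so it voices to [z]. /p/ is a voiceless obstruent between vowels /o/ and /u/, so it voices to [b]. /t/ is a voiceless obstruent between vowels /e/ and /i/, so it voices to [d]. /hosaguhaopuetie/ → hozaguhaobuedie.
Rule 2 (intervocalic voicing): no segment meets the environment; /hozaguhaobuedie/ is unchanged.
Rule 3 (final vowel raising): /e/ is a mid vowel in word-final position, so it raises to [i]. /hozaguhaobuedie/ → hozaguhaobuedii.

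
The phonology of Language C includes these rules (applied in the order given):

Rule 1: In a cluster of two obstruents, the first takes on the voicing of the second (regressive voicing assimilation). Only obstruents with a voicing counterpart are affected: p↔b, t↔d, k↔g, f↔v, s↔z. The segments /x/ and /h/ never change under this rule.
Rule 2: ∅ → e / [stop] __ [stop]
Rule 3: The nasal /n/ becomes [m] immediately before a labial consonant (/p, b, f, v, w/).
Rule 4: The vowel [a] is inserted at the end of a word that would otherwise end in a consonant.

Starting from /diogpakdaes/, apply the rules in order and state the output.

Rule 1 (regressive voicing assimilation): /g/ precedes the voiceless obstruent /p/, so it devoices to [k] by assimilation. /k/ precedes the voiced obstruent /d/, so it voices to [g] by assimilation. /diogpakdaes/ → diokpagdaes.
Rule 2 (stop-cluster e-epenthesis): /k/ and /p/ form a stop–stop cluster, so [e] is inserted between them. /g/ and /d/ form a stop–stop cluster, so [e] is inserted between them. /diokpagdaes/ → diokepagedaes.
Rule 3 (nasal place assimilation): no segment meets the environment; /diokepagedaes/ is unchanged.
Rule 4 (final a-epenthesis): the form ends in the consonant /s/, so [a] is inserted word-finally. /diokepagedaes/ → diokepagedaesa.

diokepagedaesa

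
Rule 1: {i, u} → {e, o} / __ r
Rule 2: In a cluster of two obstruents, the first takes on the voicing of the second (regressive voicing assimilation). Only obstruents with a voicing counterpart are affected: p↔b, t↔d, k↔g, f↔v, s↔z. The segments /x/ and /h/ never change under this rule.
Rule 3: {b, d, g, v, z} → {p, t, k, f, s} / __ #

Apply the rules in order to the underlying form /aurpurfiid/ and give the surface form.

Rule 1 (pre-rhotic lowering): /u/ is a high vowel immediately before /r/, so it lowers to [o]. /u/ is a high vowel immediately before /r/, so it lowers to [o]. /aurpurfiid/ → aorporfiid.
Rule 2 (regressive voicing assimilation): no segment meets the environment; /aorporfiid/ is unchanged.
Rule 3 (final devoicing): /d/ is a voiced obstruent in word-final position, so it devoices to [t]. /aorporfiid/ → aorporfiit.

aorporfiit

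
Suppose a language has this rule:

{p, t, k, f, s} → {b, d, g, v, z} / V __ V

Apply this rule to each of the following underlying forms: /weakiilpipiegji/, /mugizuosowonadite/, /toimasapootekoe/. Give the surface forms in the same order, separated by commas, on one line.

weagiilpibiegji, mugizuozowonadide, toimazaboodegoe

/weakiilpipiegji/: /k/ is a voiceless obstruent between vowels /a/ and /i/, so it voices to [g]. /p/ is a voiceless obstruent between vowels /i/ and /i/, so it voices to [b]. → [weagiilpibiegji].
/mugizuosowonadite/: /s/ is a voiceless obstruent between vowels /o/ and /o/, so it voices to [z]. /t/ is a voiceless obstruent between vowels /i/ and /e/, so it voices to [d]. → [mugizuozowonadide].
/toimasapootekoe/: /s/ is a voiceless obstruent between vowels /a/ and /a/, so it voices to [z]. /p/ is a voiceless obstruent between vowels /a/ and /o/, so it voices to [b]. /t/ is a voiceless obstruent between vowels /o/ and /e/, so it voices to [d]. /k/ is a voiceless obstruent between vowels /e/ and /o/, so it voices to [g]. → [toimazaboodegoe].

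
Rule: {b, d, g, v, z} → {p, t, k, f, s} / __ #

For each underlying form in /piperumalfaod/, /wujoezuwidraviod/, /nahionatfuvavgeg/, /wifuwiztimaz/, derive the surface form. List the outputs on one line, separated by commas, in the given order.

/piperumalfaod/: /d/ is a voiced obstruent in word-final position, so it devoices to [t]. → [piperumalfaot].
/wujoezuwidraviod/: /d/ is a voiced obstruent in word-final position, so it devoices to [t]. → [wujoezuwidraviot].
/nahionatfuvavgeg/: /g/ is a voiced obstruent in word-final position, so it devoices to [k]. → [nahionatfuvavgek].
/wifuwiztimaz/: /z/ is a voiced obstruent in word-final position, so it devoices to [s]. → [wifuwiztimas].

piperumalfaot, wujoezuwidraviot, nahionatfuvavgek, wifuwiztimas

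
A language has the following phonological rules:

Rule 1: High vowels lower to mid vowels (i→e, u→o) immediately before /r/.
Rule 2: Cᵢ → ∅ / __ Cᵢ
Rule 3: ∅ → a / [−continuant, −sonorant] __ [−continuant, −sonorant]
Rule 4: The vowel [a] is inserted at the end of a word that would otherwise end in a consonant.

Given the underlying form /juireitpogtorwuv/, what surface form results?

juereitapogatorwuva

Rule 1 (pre-rhotic lowering): /i/ is a high vowel immediately before /r/, so it lowers to [e]. /juireitpogtorwuv/ → juereitpogtorwuv.
Rule 2 (degemination): no segment meets the environment; /juereitpogtorwuv/ is unchanged.
Rule 3 (stop-cluster a-epenthesis): /t/ and /p/ form a stop–stop cluster, so [a] is inserted between them. /g/ and /t/ form a stop–stop cluster, so [a] is inserted between them. /juereitpogtorwuv/ → juereitapogatorwuv.
Rule 4 (final a-epenthesis): the form ends in the consonant /v/, so [a] is inserted word-finally. /juereitapogatorwuv/ → juereitapogatorwuva.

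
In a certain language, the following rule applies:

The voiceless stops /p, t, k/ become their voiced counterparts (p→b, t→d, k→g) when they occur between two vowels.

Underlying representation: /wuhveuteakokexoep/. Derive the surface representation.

/t/ is a voiceless stop between vowels /u/ and /e/, so it voices to [d].
/k/ is a voiceless stop between vowels /a/ and /o/, so it voices to [g].
/k/ is a voiceless stop between vowels /o/ and /e/, so it voices to [g].
Surface form: [wuhveudeagogexoep].

wuhveudeagogexoep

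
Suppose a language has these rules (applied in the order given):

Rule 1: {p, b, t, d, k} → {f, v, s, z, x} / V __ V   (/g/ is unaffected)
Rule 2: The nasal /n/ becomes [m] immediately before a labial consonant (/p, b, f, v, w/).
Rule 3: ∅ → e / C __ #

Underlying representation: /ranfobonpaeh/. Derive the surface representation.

ramfovompaehe

Rule 1 (intervocalic spirantization): /b/ is a stop between vowels /o/ and /o/, so it spirantizes to the fricative [v]. /ranfobonpaeh/ → ranfovonpaeh.
Rule 2 (nasal place assimilation): /n/ precedes the labial consonant /f/, so it assimilates in place to [m]. /n/ precedes the labial consonant /p/, so it assimilates in place to [m]. /ranfovonpaeh/ → ramfovompaeh.
Rule 3 (final e-epenthesis): the form ends in the consonant /h/, so [e] is inserted word-finally. /ramfovompaeh/ → ramfovompaehe.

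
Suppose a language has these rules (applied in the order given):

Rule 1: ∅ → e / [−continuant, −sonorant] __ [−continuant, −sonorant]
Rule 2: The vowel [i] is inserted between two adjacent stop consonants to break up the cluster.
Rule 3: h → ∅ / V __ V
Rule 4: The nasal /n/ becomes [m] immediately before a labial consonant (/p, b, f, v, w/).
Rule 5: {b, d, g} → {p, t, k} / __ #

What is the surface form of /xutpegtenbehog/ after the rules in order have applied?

Rule 1 (stop-cluster e-epenthesis): /t/ and /p/ form a stop–stop cluster, so [e] is inserted between them. /g/ and /t/ form a stop–stop cluster, so [e] is inserted between them. /xutpegtenbehog/ → xutepegetenbehog.
Rule 2 (stop-cluster i-epenthesis): no segment meets the environment; /xutepegetenbehog/ is unchanged.
Rule 3 (intervocalic h-deletion): /h/ occurs between vowels /e/ and /o/, so it deletes. /xutepegetenbehog/ → xutepegetenbeog.
Rule 4 (nasal place assimilation): /n/ precedes the labial consonant /b/, so it assimilates in place to [m]. /xutepegetenbeog/ → xutepegetembeog.
Rule 5 (final devoicing): /g/ is a voiced stop in word-final position, so it devoices to [k]. /xutepegetembeog/ → xutepegetembeok.

xutepegetembeok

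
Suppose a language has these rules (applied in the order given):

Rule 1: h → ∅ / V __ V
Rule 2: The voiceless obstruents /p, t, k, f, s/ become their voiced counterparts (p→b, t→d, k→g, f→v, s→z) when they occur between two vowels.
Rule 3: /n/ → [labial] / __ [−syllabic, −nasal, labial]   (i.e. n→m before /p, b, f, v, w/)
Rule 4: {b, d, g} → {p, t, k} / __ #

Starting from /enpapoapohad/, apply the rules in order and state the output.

Rule 1 (intervocalic h-deletion): /h/ occurs between vowels /o/ and /a/, so it deletes. /enpapoapohad/ → enpapoapoad.
Rule 2 (intervocalic voicing): /p/ is a voiceless obstruent between vowels /a/ and /o/, so it voices to [b]. /p/ is a voiceless obstruent between vowels /a/ and /o/, so it voices to [b]. /enpapoapoad/ → enpaboaboad.
Rule 3 (nasal place assimilation): /n/ precedes the labial consonant /p/, so it assimilates in place to [m]. /enpaboaboad/ → empaboaboad.
Rule 4 (final devoicing): /d/ is a voiced stop in word-final position, so it devoices to [t]. /empaboaboad/ → empaboaboat.

empaboaboat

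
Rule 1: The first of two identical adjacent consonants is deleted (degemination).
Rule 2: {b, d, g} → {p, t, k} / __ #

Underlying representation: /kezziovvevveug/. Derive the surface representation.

kezioveveuk

Rule 1 (degemination): /zz/ is a geminate; the first /z/ deletes. /vv/ is a geminate; the first /v/ deletes. /vv/ is a geminate; the first /v/ deletes. /kezziovvevveug/ → kezioveveug.
Rule 2 (final devoicing): /g/ is a voiced stop in word-final position, so it devoices to [k]. /kezioveveug/ → kezioveveuk.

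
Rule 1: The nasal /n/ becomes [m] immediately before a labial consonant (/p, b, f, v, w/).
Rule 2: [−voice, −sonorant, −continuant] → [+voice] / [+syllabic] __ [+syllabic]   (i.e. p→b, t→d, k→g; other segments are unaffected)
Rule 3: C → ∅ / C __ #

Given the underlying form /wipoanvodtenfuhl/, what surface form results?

wiboamvodtemfuh

Rule 1 (nasal place assimilation): /n/ precedes the labial consonant /v/, so it assimilates in place to [m]. /n/ precedes the labial consonant /f/, so it assimilates in place to [m]. /wipoanvodtenfuhl/ → wipoamvodtemfuhl.
Rule 2 (intervocalic voicing): /p/ is a voiceless stop between vowels /i/ and /o/, so it voices to [b]. /wipoamvodtemfuhl/ → wiboamvodtemfuhl.
Rule 3 (final cluster simplification): /l/ is the second consonant of a word-final cluster /hl/, so it deletes. /wiboamvodtemfuhl/ → wiboamvodtemfuh.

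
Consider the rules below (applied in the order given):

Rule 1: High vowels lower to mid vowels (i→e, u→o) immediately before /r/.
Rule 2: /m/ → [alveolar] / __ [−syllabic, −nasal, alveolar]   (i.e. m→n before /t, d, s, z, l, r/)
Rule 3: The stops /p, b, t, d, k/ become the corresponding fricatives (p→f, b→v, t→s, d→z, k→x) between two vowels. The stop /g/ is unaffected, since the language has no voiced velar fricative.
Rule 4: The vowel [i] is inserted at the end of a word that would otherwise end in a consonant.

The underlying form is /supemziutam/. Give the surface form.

Rule 1 (pre-rhotic lowering): no segment meets the environment; /supemziutam/ is unchanged.
Rule 2 (nasal place assimilation): /m/ precedes the alveolar consonant /z/, so it assimilates in place to [n]. /supemziutam/ → supenziutam.
Rule 3 (intervocalic spirantization): /p/ is a stop between vowels /u/ and /e/, so it spirantizes to the fricative [f]. /t/ is a stop between vowels /u/ and /a/, so it spirantizes to the fricative [s]. /supenziutam/ → sufenziusam.
Rule 4 (final i-epenthesis): the form ends in the consonant /m/, so [i] is inserted word-finally. /sufenziusam/ → sufenziusami.

sufenziusami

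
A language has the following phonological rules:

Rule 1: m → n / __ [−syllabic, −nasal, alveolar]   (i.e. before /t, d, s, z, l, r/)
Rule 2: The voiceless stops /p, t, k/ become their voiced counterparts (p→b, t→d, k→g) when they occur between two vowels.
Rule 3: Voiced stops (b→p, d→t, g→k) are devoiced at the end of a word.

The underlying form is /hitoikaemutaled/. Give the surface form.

hidoigaemudalet

Rule 1 (nasal place assimilation): no segment meets the environment; /hitoikaemutaled/ is unchanged.
Rule 2 (intervocalic voicing): /t/ is a voiceless stop between vowels /i/ and /o/, so it voices to [d]. /k/ is a voiceless stop between vowels /i/ and /a/, so it voices to [g]. /t/ is a voiceless stop between vowels /u/ and /a/, so it voices to [d]. /hitoikaemutaled/ → hidoigaemudaled.
Rule 3 (final devoicing): /d/ is a voiced stop in word-final position, so it devoices to [t]. /hidoigaemudaled/ → hidoigaemudalet.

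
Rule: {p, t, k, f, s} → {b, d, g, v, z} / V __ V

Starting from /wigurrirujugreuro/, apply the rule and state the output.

No segment of /wigurrirujugreuro/ meets the structural description of the rule, so the form surfaces unchanged.

wigurrirujugreuro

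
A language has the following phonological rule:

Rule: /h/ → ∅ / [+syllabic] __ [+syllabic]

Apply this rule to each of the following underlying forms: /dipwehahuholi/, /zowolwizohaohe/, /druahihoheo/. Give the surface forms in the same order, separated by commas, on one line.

/dipwehahuholi/: /h/ occurs between vowels /e/ and /a/, so it deletes. /h/ occurs between vowels /a/ and /u/, so it deletes. /h/ occurs between vowels /u/ and /o/, so it deletes. → [dipweauoli].
/zowolwizohaohe/: /h/ occurs between vowels /o/ and /a/, so it deletes. /h/ occurs between vowels /o/ and /e/, so it deletes. → [zowolwizoaoe].
/druahihoheo/: /h/ occurs between vowels /a/ and /i/, so it deletes. /h/ occurs between vowels /i/ and /o/, so it deletes. /h/ occurs between vowels /o/ and /e/, so it deletes. → [druaioeo].

dipweauoli, zowolwizoaoe, druaioeo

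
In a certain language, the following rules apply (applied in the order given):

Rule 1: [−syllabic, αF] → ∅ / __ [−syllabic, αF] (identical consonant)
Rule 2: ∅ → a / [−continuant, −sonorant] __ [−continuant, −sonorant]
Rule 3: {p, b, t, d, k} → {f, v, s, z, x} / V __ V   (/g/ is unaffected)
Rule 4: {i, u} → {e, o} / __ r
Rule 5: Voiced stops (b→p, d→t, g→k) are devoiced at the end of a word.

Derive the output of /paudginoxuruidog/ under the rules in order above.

Rule 1 (degemination): no segment meets the environment; /paudginoxuruidog/ is unchanged.
Rule 2 (stop-cluster a-epenthesis): /d/ and /g/ form a stop–stop cluster, so [a] is inserted between them. /paudginoxuruidog/ → paudaginoxuruidog.
Rule 3 (intervocalic spirantization): /d/ is a stop between vowels /u/ and /a/, so it spirantizes to the fricative [z]. /d/ is a stop between vowels /i/ and /o/, so it spirantizes to the fricative [z]. /paudaginoxuruidog/ → pauzaginoxuruizog.
Rule 4 (pre-rhotic lowering): /u/ is a high vowel immediately before /r/, so it lowers to [o]. /pauzaginoxuruizog/ → pauzaginoxoruizog.
Rule 5 (final devoicing): /g/ is a voiced stop in word-final position, so it devoices to [k]. /pauzaginoxoruizog/ → pauzaginoxoruizok.

pauzaginoxoruizok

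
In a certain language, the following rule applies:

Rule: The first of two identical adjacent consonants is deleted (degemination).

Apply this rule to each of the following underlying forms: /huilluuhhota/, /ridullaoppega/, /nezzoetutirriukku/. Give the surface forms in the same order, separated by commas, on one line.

huiluuhota, ridulaopega, nezoetutiriuku

/huilluuhhota/: /ll/ is a geminate; the first /l/ deletes. /hh/ is a geminate; the first /h/ deletes. → [huiluuhota].
/ridullaoppega/: /ll/ is a geminate; the first /l/ deletes. /pp/ is a geminate; the first /p/ deletes. → [ridulaopega].
/nezzoetutirriukku/: /zz/ is a geminate; the first /z/ deletes. /rr/ is a geminate; the first /r/ deletes. /kk/ is a geminate; the first /k/ deletes. → [nezoetutiriuku].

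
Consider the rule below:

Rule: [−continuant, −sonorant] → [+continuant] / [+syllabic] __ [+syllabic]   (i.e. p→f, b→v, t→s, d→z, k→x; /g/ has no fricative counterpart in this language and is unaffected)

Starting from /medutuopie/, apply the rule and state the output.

/d/ is a stop between vowels /e/ and /u/, so it spirantizes to the fricative [z].
/t/ is a stop between vowels /u/ and /u/, so it spirantizes to the fricative [s].
/p/ is a stop between vowels /o/ and /i/, so it spirantizes to the fricative [f].
Surface form: [mezusuofie].

mezusuofie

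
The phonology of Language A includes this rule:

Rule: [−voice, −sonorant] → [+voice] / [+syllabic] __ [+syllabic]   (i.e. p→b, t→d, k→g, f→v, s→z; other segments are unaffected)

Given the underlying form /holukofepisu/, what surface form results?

/k/ is a voiceless obstruent between vowels /u/ and /o/, so it voices to [g].
/f/ is a voiceless obstruent between vowels /o/ and /e/, so it voices to [v].
/p/ is a voiceless obstruent between vowels /e/ and /i/, so it voices to [b].
/s/ is a voiceless obstruent between vowels /i/ and /u/, so it voices to [z].
Surface form: [holugovebizu].

holugovebizu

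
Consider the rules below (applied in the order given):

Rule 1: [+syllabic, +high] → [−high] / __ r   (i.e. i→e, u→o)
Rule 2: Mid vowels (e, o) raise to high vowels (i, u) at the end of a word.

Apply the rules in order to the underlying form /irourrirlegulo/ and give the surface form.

Rule 1 (pre-rhotic lowering): /i/ is a high vowel immediately before /r/, so it lowers to [e]. /u/ is a high vowel immediately before /r/, so it lowers to [o]. /i/ is a high vowel immediately before /r/, so it lowers to [e]. /irourrirlegulo/ → eroorrerlegulo.
Rule 2 (final vowel raising): /o/ is a mid vowel in word-final position, so it raises to [u]. /eroorrerlegulo/ → eroorrerlegulu.

eroorrerlegulu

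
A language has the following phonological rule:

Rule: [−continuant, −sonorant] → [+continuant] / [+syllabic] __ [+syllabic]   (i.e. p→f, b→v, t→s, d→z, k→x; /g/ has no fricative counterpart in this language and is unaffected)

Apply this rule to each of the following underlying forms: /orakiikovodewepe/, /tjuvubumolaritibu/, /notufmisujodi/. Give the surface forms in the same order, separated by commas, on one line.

oraxiixovozewefe, tjuvuvumolarisivu, nosufmisujozi

/orakiikovodewepe/: /k/ is a stop between vowels /a/ and /i/, so it spirantizes to the fricative [x]. /k/ is a stop between vowels /i/ and /o/, so it spirantizes to the fricative [x]. /d/ is a stop between vowels /o/ and /e/, so it spirantizes to the fricative [z]. /p/ is a stop between vowels /e/ and /e/, so it spirantizes to the fricative [f]. → [oraxiixovozewefe].
/tjuvubumolaritibu/: /b/ is a stop between vowels /u/ and /u/, so it spirantizes to the fricative [v]. /t/ is a stop between vowels /i/ and /i/, so it spirantizes to the fricative [s]. /b/ is a stop between vowels /i/ and /u/, so it spirantizes to the fricative [v]. → [tjuvuvumolarisivu].
/notufmisujodi/: /t/ is a stop between vowels /o/ and /u/, so it spirantizes to the fricative [s]. /d/ is a stop between vowels /o/ and /i/, so it spirantizes to the fricative [z]. → [nosufmisujozi].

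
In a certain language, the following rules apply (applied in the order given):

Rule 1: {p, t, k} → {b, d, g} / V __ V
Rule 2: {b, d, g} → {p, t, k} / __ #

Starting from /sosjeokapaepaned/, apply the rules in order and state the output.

sosjeogabaebanet

Rule 1 (intervocalic voicing): /k/ is a voiceless stop between vowels /o/ and /a/, so it voices to [g]. /p/ is a voiceless stop between vowels /a/ and /a/, so it voices to [b]. /p/ is a voiceless stop between vowels /e/ and /a/, so it voices to [b]. /sosjeokapaepaned/ → sosjeogabaebaned.
Rule 2 (final devoicing): /d/ is a voiced stop in word-final position, so it devoices to [t]. /sosjeogabaebaned/ → sosjeogabaebanet.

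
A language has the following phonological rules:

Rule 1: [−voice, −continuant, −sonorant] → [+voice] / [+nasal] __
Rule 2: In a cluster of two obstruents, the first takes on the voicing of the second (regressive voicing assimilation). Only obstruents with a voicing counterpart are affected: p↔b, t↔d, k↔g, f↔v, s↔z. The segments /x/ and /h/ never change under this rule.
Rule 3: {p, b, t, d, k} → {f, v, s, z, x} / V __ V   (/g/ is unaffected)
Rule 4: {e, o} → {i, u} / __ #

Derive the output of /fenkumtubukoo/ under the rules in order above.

Rule 1 (post-nasal voicing): /k/ is a voiceless stop immediately after the nasal /n/, so it voices to [g]. /t/ is a voiceless stop immediately after the nasal /m/, so it voices to [d]. /fenkumtubukoo/ → fengumdubukoo.
Rule 2 (regressive voicing assimilation): no segment meets the environment; /fengumdubukoo/ is unchanged.
Rule 3 (intervocalic spirantization): /b/ is a stop between vowels /u/ and /u/, so it spirantizes to the fricative [v]. /k/ is a stop between vowels /u/ and /o/, so it spirantizes to the fricative [x]. /fengumdubukoo/ → fengumduvuxoo.
Rule 4 (final vowel raising): /o/ is a mid vowel in word-final position, so it raises to [u]. /fengumduvuxoo/ → fengumduvuxou.

fengumduvuxou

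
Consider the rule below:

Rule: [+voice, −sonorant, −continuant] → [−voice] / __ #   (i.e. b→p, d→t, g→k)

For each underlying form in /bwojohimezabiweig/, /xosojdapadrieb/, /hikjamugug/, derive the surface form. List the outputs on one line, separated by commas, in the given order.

bwojohimezabiweik, xosojdapadriep, hikjamuguk

/bwojohimezabiweig/: /g/ is a voiced stop in word-final position, so it devoices to [k]. → [bwojohimezabiweik].
/xosojdapadrieb/: /b/ is a voiced stop in word-final position, so it devoices to [p]. → [xosojdapadriep].
/hikjamugug/: /g/ is a voiced stop in word-final position, so it devoices to [k]. → [hikjamuguk].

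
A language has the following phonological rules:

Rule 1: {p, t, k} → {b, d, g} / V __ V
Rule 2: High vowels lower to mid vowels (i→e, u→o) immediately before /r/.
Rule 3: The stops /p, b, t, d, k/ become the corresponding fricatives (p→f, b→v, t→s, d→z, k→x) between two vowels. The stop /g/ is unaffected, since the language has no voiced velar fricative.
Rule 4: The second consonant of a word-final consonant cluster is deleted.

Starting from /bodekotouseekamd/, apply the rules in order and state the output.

Rule 1 (intervocalic voicing): /k/ is a voiceless stop between vowels /e/ and /o/, so it voices to [g]. /t/ is a voiceless stop between vowels /o/ and /o/, so it voices to [d]. /k/ is a voiceless stop between vowels /e/ and /a/, so it voices to [g]. /bodekotouseekamd/ → bodegodouseegamd.
Rule 2 (pre-rhotic lowering): no segment meets the environment; /bodegodouseegamd/ is unchanged.
Rule 3 (intervocalic spirantization): /d/ is a stop between vowels /o/ and /e/, so it spirantizes to the fricative [z]. /d/ is a stop between vowels /o/ and /o/, so it spirantizes to the fricative [z]. /bodegodouseegamd/ → bozegozouseegamd.
Rule 4 (final cluster simplification): /d/ is the second consonant of a word-final cluster /md/, so it deletes. /bozegozouseegamd/ → bozegozouseegam.

bozegozouseegam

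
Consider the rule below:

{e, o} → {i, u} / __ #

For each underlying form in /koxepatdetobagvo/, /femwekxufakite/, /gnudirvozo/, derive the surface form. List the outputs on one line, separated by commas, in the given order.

/koxepatdetobagvo/: /o/ is a mid vowel in word-final position, so it raises to [u]. → [koxepatdetobagvu].
/femwekxufakite/: /e/ is a mid vowel in word-final position, so it raises to [i]. → [femwekxufakiti].
/gnudirvozo/: /o/ is a mid vowel in word-final position, so it raises to [u]. → [gnudirvozu].

koxepatdetobagvu, femwekxufakiti, gnudirvozu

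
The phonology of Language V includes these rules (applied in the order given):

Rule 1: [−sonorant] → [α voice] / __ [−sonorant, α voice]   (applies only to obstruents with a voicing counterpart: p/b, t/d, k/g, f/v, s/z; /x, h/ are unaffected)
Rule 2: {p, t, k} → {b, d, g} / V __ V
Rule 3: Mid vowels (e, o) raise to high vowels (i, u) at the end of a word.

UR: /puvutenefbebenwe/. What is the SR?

puvudenevbebenwi

Rule 1 (regressive voicing assimilation): /f/ precedes the voiced obstruent /b/, so it voices to [v] by assimilation. /puvutenefbebenwe/ → puvutenevbebenwe.
Rule 2 (intervocalic voicing): /t/ is a voiceless stop between vowels /u/ and /e/, so it voices to [d]. /puvutenevbebenwe/ → puvudenevbebenwe.
Rule 3 (final vowel raising): /e/ is a mid vowel in word-final position, so it raises to [i]. /puvudenevbebenwe/ → puvudenevbebenwi.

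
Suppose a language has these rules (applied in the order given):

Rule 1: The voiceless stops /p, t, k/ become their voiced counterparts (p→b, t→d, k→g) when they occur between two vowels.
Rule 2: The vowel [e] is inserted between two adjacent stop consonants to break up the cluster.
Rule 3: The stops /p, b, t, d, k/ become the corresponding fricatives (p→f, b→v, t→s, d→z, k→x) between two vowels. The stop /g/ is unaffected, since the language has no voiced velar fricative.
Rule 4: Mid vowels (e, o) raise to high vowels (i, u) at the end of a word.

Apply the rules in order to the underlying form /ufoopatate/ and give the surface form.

ufoovazazi

Rule 1 (intervocalic voicing): /p/ is a voiceless stop between vowels /o/ and /a/, so it voices to [b]. /t/ is a voiceless stop between vowels /a/ and /a/, so it voices to [d]. /t/ is a voiceless stop between vowels /a/ and /e/, so it voices to [d]. /ufoopatate/ → ufoobadade.
Rule 2 (stop-cluster e-epenthesis): no segment meets the environment; /ufoobadade/ is unchanged.
Rule 3 (intervocalic spirantization): /b/ is a stop between vowels /o/ and /a/, so it spirantizes to the fricative [v]. /d/ is a stop between vowels /a/ and /a/, so it spirantizes to the fricative [z]. /d/ is a stop between vowels /a/ and /e/, so it spirantizes to the fricative [z]. /ufoobadade/ → ufoovazaze.
Rule 4 (final vowel raising): /e/ is a mid vowel in word-final position, so it raises to [i]. /ufoovazaze/ → ufoovazazi.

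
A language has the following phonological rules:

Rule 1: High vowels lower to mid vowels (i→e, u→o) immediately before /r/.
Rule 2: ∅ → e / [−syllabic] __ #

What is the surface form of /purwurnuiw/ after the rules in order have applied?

porwornuiwe

Rule 1 (pre-rhotic lowering): /u/ is a high vowel immediately before /r/, so it lowers to [o]. /u/ is a high vowel immediately before /r/, so it lowers to [o]. /purwurnuiw/ → porwornuiw.
Rule 2 (final e-epenthesis): the form ends in the consonant /w/, so [e] is inserted word-finally. /porwornuiw/ → porwornuiwe.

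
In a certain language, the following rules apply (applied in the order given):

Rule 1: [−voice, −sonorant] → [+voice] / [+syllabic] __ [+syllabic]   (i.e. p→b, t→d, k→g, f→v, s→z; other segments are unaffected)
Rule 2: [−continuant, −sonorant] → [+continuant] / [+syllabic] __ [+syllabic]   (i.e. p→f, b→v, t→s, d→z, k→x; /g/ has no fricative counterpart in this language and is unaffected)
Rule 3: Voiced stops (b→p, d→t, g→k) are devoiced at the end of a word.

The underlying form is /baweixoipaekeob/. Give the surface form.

baweixoivaegeop

Rule 1 (intervocalic voicing): /p/ is a voiceless obstruent between vowels /i/ and /a/, so it voices to [b]. /k/ is a voiceless obstruent between vowels /e/ and /e/, so it voices to [g]. /baweixoipaekeob/ → baweixoibaegeob.
Rule 2 (intervocalic spirantization): /b/ is a stop between vowels /i/ and /a/, so it spirantizes to the fricative [v]. /baweixoibaegeob/ → baweixoivaegeob.
Rule 3 (final devoicing): /b/ is a voiced stop in word-final position, so it devoices to [p]. /baweixoivaegeob/ → baweixoivaegeop.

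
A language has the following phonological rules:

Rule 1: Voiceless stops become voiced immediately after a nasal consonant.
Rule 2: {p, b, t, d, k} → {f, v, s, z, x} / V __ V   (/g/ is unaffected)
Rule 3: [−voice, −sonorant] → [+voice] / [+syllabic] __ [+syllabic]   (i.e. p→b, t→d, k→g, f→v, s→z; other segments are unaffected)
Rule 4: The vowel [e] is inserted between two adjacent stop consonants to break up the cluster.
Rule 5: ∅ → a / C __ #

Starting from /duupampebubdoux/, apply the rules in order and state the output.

Rule 1 (post-nasal voicing): /p/ is a voiceless stop immediately after the nasal /m/, so it voices to [b]. /duupampebubdoux/ → duupambebubdoux.
Rule 2 (intervocalic spirantization): /p/ is a stop between vowels /u/ and /a/, so it spirantizes to the fricative [f]. /b/ is a stop between vowels /e/ and /u/, so it spirantizes to the fricative [v]. /duupambebubdoux/ → duufambevubdoux.
Rule 3 (intervocalic voicing): /f/ is a voiceless obstruent between vowels /u/ and /a/, so it voices to [v]. /duufambevubdoux/ → duuvambevubdoux.
Rule 4 (stop-cluster e-epenthesis): /b/ and /d/ form a stop–stop cluster, so [e] is inserted between them. /duuvambevubdoux/ → duuvambevubedoux.
Rule 5 (final a-epenthesis): the form ends in the consonant /x/, so [a] is inserted word-finally. /duuvambevubedoux/ → duuvambevubedouxa.

duuvambevubedouxa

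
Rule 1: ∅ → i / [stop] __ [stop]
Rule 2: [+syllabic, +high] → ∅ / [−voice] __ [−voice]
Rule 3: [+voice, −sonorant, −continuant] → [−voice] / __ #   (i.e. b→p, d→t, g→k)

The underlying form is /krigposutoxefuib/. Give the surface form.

Rule 1 (stop-cluster i-epenthesis): /g/ and /p/ form a stop–stop cluster, so [i] is inserted between them. /krigposutoxefuib/ → krigiposutoxefuib.
Rule 2 (high vowel syncope): /u/ is a high vowel flanked by voiceless consonants /s/ and /t/, so it deletes. /krigiposutoxefuib/ → krigipostoxefuib.
Rule 3 (final devoicing): /b/ is a voiced stop in word-final position, so it devoices to [p]. /krigipostoxefuib/ → krigipostoxefuip.

krigipostoxefuip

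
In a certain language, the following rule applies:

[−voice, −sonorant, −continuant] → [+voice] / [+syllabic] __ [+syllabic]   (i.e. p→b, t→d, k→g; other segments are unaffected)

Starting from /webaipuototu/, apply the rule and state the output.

/p/ is a voiceless stop between vowels /i/ and /u/, so it voices to [b].
/t/ is a voiceless stop between vowels /o/ and /o/, so it voices to [d].
/t/ is a voiceless stop between vowels /o/ and /u/, so it voices to [d].
Surface form: [webaibuododu].

webaibuododu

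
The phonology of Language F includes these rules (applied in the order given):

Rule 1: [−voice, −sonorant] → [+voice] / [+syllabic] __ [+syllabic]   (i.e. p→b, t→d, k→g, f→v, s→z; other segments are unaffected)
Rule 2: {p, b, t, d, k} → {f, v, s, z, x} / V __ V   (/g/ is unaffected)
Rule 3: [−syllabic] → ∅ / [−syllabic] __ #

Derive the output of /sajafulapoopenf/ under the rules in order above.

sajavulavooven

Rule 1 (intervocalic voicing): /f/ is a voiceless obstruent between vowels /a/ and /u/, so it voices to [v]. /p/ is a voiceless obstruent between vowels /a/ and /o/, so it voices to [b]. /p/ is a voiceless obstruent between vowels /o/ and /e/, so it voices to [b]. /sajafulapoopenf/ → sajavulaboobenf.
Rule 2 (intervocalic spirantization): /b/ is a stop between vowels /a/ and /o/, so it spirantizes to the fricative [v]. /b/ is a stop between vowels /o/ and /e/, so it spirantizes to the fricative [v]. /sajavulaboobenf/ → sajavulavoovenf.
Rule 3 (final cluster simplification): /f/ is the second consonant of a word-final cluster /nf/, so it deletes. /sajavulavoovenf/ → sajavulavooven.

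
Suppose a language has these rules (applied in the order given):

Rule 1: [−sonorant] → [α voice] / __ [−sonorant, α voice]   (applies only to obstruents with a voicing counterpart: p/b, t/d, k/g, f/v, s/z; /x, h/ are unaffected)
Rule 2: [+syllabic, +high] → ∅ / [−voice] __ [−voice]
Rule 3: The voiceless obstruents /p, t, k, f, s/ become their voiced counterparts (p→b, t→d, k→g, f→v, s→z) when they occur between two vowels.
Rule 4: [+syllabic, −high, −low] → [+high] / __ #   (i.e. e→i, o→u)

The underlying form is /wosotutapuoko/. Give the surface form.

Rule 1 (regressive voicing assimilation): no segment meets the environment; /wosotutapuoko/ is unchanged.
Rule 2 (high vowel syncope): /u/ is a high vowel flanked by voiceless consonants /t/ and /t/, so it deletes. /wosotutapuoko/ → wosottapuoko.
Rule 3 (intervocalic voicing): /s/ is a voiceless obstruent between vowels /o/ and /o/, so it voices to [z]. /p/ is a voiceless obstruent between vowels /a/ and /u/, so it voices to [b]. /k/ is a voiceless obstruent between vowels /o/ and /o/, so it voices to [g]. /wosottapuoko/ → wozottabuogo.
Rule 4 (final vowel raising): /o/ is a mid vowel in word-final position, so it raises to [u]. /wozottabuogo/ → wozottabuogu.

wozottabuogu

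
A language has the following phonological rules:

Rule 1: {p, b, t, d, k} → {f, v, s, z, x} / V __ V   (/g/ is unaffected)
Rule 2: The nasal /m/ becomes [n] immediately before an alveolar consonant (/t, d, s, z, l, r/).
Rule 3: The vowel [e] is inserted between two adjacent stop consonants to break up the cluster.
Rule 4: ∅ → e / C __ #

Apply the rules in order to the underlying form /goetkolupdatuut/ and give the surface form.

Rule 1 (intervocalic spirantization): /t/ is a stop between vowels /a/ and /u/, so it spirantizes to the fricative [s]. /goetkolupdatuut/ → goetkolupdasuut.
Rule 2 (nasal place assimilation): no segment meets the environment; /goetkolupdasuut/ is unchanged.
Rule 3 (stop-cluster e-epenthesis): /t/ and /k/ form a stop–stop cluster, so [e] is inserted between them. /p/ and /d/ form a stop–stop cluster, so [e] is inserted between them. /goetkolupdasuut/ → goetekolupedasuut.
Rule 4 (final e-epenthesis): the form ends in the consonant /t/, so [e] is inserted word-finally. /goetekolupedasuut/ → goetekolupedasuute.

goetekolupedasuute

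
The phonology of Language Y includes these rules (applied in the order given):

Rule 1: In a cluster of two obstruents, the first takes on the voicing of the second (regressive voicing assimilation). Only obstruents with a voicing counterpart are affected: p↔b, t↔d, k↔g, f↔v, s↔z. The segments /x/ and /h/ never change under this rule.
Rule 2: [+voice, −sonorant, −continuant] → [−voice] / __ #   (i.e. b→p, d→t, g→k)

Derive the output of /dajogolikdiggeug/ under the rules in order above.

dajogoligdiggeuk

Rule 1 (regressive voicing assimilation): /k/ precedes the voiced obstruent /d/, so it voices to [g] by assimilation. /dajogolikdiggeug/ → dajogoligdiggeug.
Rule 2 (final devoicing): /g/ is a voiced stop in word-final position, so it devoices to [k]. /dajogoligdiggeug/ → dajogoligdiggeuk.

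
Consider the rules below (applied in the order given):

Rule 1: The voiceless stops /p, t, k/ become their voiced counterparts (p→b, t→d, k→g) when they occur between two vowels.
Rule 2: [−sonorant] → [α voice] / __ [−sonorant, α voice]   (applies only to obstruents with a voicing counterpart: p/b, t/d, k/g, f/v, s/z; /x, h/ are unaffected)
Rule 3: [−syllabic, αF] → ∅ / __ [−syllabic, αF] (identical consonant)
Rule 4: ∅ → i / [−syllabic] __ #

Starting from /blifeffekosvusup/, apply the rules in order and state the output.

Rule 1 (intervocalic voicing): /k/ is a voiceless stop between vowels /e/ and /o/, so it voices to [g]. /blifeffekosvusup/ → blifeffegosvusup.
Rule 2 (regressive voicing assimilation): /s/ precedes the voiced obstruent /v/, so it voices to [z] by assimilation. /blifeffegosvusup/ → blifeffegozvusup.
Rule 3 (degemination): /ff/ is a geminate; the first /f/ deletes. /blifeffegozvusup/ → blifefegozvusup.
Rule 4 (final i-epenthesis): the form ends in the consonant /p/, so [i] is inserted word-finally. /blifefegozvusup/ → blifefegozvusupi.

blifefegozvusupi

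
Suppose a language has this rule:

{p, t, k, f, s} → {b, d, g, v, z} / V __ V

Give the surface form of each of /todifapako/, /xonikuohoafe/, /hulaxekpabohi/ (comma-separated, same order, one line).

todivabago, xoniguohoave, hulaxekpabohi

/todifapako/: /f/ is a voiceless obstruent between vowels /i/ and /a/, so it voices to [v]. /p/ is a voiceless obstruent between vowels /a/ and /a/, so it voices to [b]. /k/ is a voiceless obstruent between vowels /a/ and /o/, so it voices to [g]. → [todivabago].
/xonikuohoafe/: /k/ is a voiceless obstruent between vowels /i/ and /u/, so it voices to [g]. /f/ is a voiceless obstruent between vowels /a/ and /e/, so it voices to [v]. → [xoniguohoave].
/hulaxekpabohi/: the rule's environment is not met; surfaces unchanged as [hulaxekpabohi].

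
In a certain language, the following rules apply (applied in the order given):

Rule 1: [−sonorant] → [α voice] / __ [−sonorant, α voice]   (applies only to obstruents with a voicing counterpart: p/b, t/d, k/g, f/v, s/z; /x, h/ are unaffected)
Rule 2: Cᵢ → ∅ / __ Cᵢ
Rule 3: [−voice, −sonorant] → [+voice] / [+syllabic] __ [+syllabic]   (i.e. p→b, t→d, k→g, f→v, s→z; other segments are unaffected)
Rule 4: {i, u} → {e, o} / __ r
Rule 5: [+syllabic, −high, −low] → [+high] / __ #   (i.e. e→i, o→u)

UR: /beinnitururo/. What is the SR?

beinidororu

Rule 1 (regressive voicing assimilation): no segment meets the environment; /beinnitururo/ is unchanged.
Rule 2 (degemination): /nn/ is a geminate; the first /n/ deletes. /beinnitururo/ → beinitururo.
Rule 3 (intervocalic voicing): /t/ is a voiceless obstruent between vowels /i/ and /u/, so it voices to [d]. /beinitururo/ → beinidururo.
Rule 4 (pre-rhotic lowering): /u/ is a high vowel immediately before /r/, so it lowers to [o]. /u/ is a high vowel immediately before /r/, so it lowers to [o]. /beinidururo/ → beinidororo.
Rule 5 (final vowel raising): /o/ is a mid vowel in word-final position, so it raises to [u]. /beinidororo/ → beinidororu.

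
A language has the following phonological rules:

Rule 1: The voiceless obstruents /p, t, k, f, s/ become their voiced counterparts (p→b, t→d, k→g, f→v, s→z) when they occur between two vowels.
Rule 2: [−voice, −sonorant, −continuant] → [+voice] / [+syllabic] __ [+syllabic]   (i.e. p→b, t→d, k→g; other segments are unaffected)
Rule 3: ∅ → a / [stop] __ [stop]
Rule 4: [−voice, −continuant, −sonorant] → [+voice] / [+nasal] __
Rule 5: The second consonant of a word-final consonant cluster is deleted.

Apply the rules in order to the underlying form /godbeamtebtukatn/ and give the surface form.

godabeamdebatugat

Rule 1 (intervocalic voicing): /k/ is a voiceless obstruent between vowels /u/ and /a/, so it voices to [g]. /godbeamtebtukatn/ → godbeamtebtugatn.
Rule 2 (intervocalic voicing): no segment meets the environment; /godbeamtebtugatn/ is unchanged.
Rule 3 (stop-cluster a-epenthesis): /d/ and /b/ form a stop–stop cluster, so [a] is inserted between them. /b/ and /t/ form a stop–stop cluster, so [a] is inserted between them. /godbeamtebtugatn/ → godabeamtebatugatn.
Rule 4 (post-nasal voicing): /t/ is a voiceless stop immediately after the nasal /m/, so it voices to [d]. /godabeamtebatugatn/ → godabeamdebatugatn.
Rule 5 (final cluster simplification): /n/ is the second consonant of a word-final cluster /tn/, so it deletes. /godabeamdebatugatn/ → godabeamdebatugat.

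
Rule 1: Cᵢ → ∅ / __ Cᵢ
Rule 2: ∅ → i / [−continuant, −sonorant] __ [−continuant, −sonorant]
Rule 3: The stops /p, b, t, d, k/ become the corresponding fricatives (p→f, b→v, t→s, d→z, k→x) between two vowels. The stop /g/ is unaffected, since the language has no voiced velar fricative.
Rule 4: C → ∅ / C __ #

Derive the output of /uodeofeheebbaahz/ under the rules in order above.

Rule 1 (degemination): /bb/ is a geminate; the first /b/ deletes. /uodeofeheebbaahz/ → uodeofeheebaahz.
Rule 2 (stop-cluster i-epenthesis): no segment meets the environment; /uodeofeheebaahz/ is unchanged.
Rule 3 (intervocalic spirantization): /d/ is a stop between vowels /o/ and /e/, so it spirantizes to the fricative [z]. /b/ is a stop between vowels /e/ and /a/, so it spirantizes to the fricative [v]. /uodeofeheebaahz/ → uozeofeheevaahz.
Rule 4 (final cluster simplification): /z/ is the second consonant of a word-final cluster /hz/, so it deletes. /uozeofeheevaahz/ → uozeofeheevaah.

uozeofeheevaah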